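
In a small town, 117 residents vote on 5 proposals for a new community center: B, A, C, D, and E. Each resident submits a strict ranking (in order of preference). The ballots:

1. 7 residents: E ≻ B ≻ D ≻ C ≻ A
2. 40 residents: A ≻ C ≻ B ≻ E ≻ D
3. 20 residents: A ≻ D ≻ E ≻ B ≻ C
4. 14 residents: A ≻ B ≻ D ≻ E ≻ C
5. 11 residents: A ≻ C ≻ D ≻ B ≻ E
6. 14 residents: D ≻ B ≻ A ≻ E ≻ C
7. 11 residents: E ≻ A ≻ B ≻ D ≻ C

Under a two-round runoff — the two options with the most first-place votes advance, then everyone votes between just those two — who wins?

Round 1 first-place votes: B 0, A 85, C 0, D 14, E 18.
A and E advance.
Runoff: A is preferred to E by 99 voters; E by 18.
A wins the runoff.

A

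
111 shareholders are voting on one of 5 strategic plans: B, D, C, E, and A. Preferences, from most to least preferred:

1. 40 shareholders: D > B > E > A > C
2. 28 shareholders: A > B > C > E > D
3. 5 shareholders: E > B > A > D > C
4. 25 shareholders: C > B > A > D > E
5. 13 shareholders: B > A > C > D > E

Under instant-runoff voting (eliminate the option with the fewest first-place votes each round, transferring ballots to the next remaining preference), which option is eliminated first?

Round 1: B 13, D 40, C 25, E 5, A 28. Eliminate E.

E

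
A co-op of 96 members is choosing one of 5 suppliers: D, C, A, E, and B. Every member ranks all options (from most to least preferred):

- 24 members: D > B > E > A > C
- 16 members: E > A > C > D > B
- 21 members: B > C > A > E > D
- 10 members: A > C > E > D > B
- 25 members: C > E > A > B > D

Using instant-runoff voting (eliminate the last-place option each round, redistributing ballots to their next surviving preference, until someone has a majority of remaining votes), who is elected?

Round 1: D 24, C 25, A 10, E 16, B 21. Eliminate A.
Round 2: D 24, C 35, E 16, B 21. Eliminate E.
Round 3: D 24, C 51, B 21. C has a majority.

C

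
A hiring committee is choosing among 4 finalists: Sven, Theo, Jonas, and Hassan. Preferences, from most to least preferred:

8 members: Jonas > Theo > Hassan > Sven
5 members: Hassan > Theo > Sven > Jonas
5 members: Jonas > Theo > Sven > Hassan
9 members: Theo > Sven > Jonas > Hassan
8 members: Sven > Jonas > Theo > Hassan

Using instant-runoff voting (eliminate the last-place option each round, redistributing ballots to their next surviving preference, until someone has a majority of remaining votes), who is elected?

Round 1: Sven 8, Theo 9, Jonas 13, Hassan 5. Eliminate Hassan.
Round 2: Sven 8, Theo 14, Jonas 13. Eliminate Sven.
Round 3: Theo 14, Jonas 21. Jonas has a majority.

Jonas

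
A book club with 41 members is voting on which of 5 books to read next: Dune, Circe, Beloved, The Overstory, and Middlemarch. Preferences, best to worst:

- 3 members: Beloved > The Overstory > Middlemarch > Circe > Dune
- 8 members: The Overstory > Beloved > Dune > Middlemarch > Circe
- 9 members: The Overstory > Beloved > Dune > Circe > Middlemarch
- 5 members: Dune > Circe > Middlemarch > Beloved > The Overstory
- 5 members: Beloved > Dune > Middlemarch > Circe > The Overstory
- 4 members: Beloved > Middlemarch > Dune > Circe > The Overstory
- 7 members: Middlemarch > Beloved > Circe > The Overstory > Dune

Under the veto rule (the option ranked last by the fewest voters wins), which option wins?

Beloved

Last-place votes: Dune 10, Circe 8, Beloved 0, The Overstory 14, Middlemarch 9.
Beloved is ranked last by the fewest voters, so Beloved wins.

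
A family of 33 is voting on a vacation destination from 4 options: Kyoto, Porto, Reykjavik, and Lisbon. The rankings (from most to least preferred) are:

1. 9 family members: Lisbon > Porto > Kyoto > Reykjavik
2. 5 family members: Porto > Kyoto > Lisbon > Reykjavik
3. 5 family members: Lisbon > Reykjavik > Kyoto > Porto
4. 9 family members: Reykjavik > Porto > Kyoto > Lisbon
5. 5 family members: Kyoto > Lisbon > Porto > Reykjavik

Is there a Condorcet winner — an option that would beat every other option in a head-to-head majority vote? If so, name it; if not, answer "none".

Checking pairwise contests:
Porto beats Kyoto 23–10.
Lisbon beats Porto 19–14.
Kyoto beats Reykjavik 19–14.
Kyoto beats Lisbon 19–14.
Every option loses at least one head-to-head, so there is no Condorcet winner.

none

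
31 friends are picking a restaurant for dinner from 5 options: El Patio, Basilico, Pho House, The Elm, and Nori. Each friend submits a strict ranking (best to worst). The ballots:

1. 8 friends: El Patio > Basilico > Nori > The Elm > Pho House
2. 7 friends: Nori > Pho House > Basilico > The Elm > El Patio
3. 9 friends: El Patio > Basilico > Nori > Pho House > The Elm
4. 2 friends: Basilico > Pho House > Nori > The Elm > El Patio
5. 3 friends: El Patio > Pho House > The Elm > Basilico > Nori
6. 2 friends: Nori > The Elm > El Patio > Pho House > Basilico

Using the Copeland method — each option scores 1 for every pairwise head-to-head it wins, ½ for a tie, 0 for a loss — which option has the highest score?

El Patio

El Patio: beats Basilico, Pho House, The Elm, and Nori → score 4.
Basilico: beats Pho House, The Elm, and Nori; loses to El Patio → score 3.
Pho House: beats The Elm; loses to El Patio, Basilico, and Nori → score 1.
The Elm: loses to El Patio, Basilico, Pho House, and Nori → score 0.
Nori: beats Pho House and The Elm; loses to El Patio and Basilico → score 2.
El Patio has the best pairwise record.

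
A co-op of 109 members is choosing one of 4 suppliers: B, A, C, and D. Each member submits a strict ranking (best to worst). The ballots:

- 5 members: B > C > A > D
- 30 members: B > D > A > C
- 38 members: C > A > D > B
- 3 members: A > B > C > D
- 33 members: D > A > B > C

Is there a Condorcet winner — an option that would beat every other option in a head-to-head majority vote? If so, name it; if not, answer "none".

D

D vs B: 71–38 for D.
D vs A: 63–46 for D.
D vs C: 63–46 for D.
D beats every other option head-to-head.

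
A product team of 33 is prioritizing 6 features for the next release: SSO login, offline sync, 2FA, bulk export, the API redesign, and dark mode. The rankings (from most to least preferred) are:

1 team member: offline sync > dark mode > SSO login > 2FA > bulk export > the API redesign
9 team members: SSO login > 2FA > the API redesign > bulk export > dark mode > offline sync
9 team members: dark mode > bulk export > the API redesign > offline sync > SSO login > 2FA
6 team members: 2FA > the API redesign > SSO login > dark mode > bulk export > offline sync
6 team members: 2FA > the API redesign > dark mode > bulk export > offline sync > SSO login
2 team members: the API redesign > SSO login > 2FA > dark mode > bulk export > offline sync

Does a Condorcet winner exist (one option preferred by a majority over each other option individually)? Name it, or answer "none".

Checking pairwise contests:
the API redesign beats SSO login 23–10.
SSO login beats offline sync 17–16.
SSO login beats 2FA 21–12.
SSO login beats bulk export 18–15.
2FA beats the API redesign 22–11.
SSO login beats dark mode 17–16.
Every option loses at least one head-to-head, so there is no Condorcet winner.

none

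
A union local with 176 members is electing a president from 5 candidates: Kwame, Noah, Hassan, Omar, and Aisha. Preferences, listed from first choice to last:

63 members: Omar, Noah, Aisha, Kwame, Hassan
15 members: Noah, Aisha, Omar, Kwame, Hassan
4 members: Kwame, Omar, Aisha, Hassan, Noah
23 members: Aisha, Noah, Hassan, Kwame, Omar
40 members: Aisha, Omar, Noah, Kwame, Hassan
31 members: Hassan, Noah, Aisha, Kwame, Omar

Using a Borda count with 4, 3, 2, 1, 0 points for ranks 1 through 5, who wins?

Aisha

Kwame: 63·1 + 15·1 + 4·4 + 23·1 + 40·1 + 31·1 = 188
Noah: 63·3 + 15·4 + 4·0 + 23·3 + 40·2 + 31·3 = 491
Hassan: 63·0 + 15·0 + 4·1 + 23·2 + 40·0 + 31·4 = 174
Omar: 63·4 + 15·2 + 4·3 + 23·0 + 40·3 + 31·0 = 414
Aisha: 63·2 + 15·3 + 4·2 + 23·4 + 40·4 + 31·2 = 493
Aisha has the highest Borda score (493).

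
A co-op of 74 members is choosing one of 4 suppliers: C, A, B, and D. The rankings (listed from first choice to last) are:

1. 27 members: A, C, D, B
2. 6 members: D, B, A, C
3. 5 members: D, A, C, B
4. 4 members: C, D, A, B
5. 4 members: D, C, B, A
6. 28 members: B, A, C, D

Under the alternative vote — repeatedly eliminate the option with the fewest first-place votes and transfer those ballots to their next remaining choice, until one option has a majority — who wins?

B

Round 1: C 4, A 27, B 28, D 15. Eliminate C.
Round 2: A 27, B 28, D 19. Eliminate D.
Round 3: A 36, B 38. B has a majority.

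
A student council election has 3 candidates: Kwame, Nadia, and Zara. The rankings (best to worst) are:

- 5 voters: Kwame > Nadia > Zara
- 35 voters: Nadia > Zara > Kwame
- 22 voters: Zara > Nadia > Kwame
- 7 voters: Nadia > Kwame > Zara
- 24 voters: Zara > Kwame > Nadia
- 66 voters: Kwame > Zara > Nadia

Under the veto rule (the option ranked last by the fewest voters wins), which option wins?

Zara

Last-place votes: Kwame 57, Nadia 90, Zara 12.
Zara is ranked last by the fewest voters, so Zara wins.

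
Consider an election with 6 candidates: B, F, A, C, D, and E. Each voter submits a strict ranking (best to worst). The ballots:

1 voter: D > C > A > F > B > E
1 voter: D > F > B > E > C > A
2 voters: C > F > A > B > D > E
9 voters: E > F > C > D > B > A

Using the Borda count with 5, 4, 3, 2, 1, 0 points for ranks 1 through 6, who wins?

F

B: 1·1 + 1·3 + 2·2 + 9·1 = 17
F: 1·2 + 1·4 + 2·4 + 9·4 = 50
A: 1·3 + 1·0 + 2·3 + 9·0 = 9
C: 1·4 + 1·1 + 2·5 + 9·3 = 42
D: 1·5 + 1·5 + 2·1 + 9·2 = 30
E: 1·0 + 1·2 + 2·0 + 9·5 = 47
F has the highest Borda score (50).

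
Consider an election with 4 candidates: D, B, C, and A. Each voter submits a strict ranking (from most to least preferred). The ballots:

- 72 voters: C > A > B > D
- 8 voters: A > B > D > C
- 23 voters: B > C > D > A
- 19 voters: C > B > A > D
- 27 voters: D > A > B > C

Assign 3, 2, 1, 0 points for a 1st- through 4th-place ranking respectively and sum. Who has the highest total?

D: 72·0 + 8·1 + 23·1 + 19·0 + 27·3 = 112
B: 72·1 + 8·2 + 23·3 + 19·2 + 27·1 = 222
C: 72·3 + 8·0 + 23·2 + 19·3 + 27·0 = 319
A: 72·2 + 8·3 + 23·0 + 19·1 + 27·2 = 241
C has the highest Borda score (319).

C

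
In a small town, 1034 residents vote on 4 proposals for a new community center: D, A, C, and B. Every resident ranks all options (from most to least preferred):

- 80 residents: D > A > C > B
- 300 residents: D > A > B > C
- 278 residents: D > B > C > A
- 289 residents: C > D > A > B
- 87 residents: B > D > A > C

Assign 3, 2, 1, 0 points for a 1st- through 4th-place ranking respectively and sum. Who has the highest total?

D: 80·3 + 300·3 + 278·3 + 289·2 + 87·2 = 2726
A: 80·2 + 300·2 + 278·0 + 289·1 + 87·1 = 1136
C: 80·1 + 300·0 + 278·1 + 289·3 + 87·0 = 1225
B: 80·0 + 300·1 + 278·2 + 289·0 + 87·3 = 1117
D has the highest Borda score (2726).

D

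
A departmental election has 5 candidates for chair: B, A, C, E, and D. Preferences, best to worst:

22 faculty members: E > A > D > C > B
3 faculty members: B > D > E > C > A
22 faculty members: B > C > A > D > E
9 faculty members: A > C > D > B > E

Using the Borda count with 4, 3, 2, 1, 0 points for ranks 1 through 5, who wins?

B: 22·0 + 3·4 + 22·4 + 9·1 = 109
A: 22·3 + 3·0 + 22·2 + 9·4 = 146
C: 22·1 + 3·1 + 22·3 + 9·3 = 118
E: 22·4 + 3·2 + 22·0 + 9·0 = 94
D: 22·2 + 3·3 + 22·1 + 9·2 = 93
A has the highest Borda score (146).

A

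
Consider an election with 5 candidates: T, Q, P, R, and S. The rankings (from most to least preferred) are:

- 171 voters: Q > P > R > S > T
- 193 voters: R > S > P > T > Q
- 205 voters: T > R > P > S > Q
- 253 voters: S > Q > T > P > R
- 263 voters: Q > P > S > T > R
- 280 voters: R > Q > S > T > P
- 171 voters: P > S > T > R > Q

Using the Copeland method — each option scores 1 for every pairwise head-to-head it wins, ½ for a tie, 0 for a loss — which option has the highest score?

T: beats R; loses to Q, P, and S → score 1.
Q: beats T and P; loses to R and S → score 2.
P: beats T, R, and S; loses to Q → score 3.
R: beats Q and S; loses to T and P → score 2.
S: beats T and Q; loses to P and R → score 2.
P has the best pairwise record.

P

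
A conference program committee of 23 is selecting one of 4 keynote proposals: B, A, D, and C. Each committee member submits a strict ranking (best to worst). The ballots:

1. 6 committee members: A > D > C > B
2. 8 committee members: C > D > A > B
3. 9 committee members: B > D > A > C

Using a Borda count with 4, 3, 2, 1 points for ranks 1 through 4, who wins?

B: 6·1 + 8·1 + 9·4 = 50
A: 6·4 + 8·2 + 9·2 = 58
D: 6·3 + 8·3 + 9·3 = 69
C: 6·2 + 8·4 + 9·1 = 53
D has the highest Borda score (69).

D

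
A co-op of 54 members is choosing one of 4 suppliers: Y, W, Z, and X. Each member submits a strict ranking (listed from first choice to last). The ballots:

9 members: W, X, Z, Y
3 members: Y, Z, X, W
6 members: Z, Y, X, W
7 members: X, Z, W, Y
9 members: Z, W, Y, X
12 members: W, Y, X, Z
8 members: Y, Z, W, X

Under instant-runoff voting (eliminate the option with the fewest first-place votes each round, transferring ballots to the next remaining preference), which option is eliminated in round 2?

Y

Round 1: Y 11, W 21, Z 15, X 7. Eliminate X.
Round 2: Y 11, W 21, Z 22. Eliminate Y.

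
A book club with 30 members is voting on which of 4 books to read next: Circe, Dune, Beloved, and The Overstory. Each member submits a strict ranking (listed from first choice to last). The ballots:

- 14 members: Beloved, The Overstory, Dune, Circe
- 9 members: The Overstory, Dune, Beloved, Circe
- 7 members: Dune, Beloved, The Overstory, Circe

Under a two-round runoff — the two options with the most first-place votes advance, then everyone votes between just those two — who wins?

Beloved

Round 1 first-place votes: Circe 0, Dune 7, Beloved 14, The Overstory 9.
Beloved and The Overstory advance.
Runoff: Beloved is preferred to The Overstory by 21 voters; The Overstory by 9.
Beloved wins the runoff.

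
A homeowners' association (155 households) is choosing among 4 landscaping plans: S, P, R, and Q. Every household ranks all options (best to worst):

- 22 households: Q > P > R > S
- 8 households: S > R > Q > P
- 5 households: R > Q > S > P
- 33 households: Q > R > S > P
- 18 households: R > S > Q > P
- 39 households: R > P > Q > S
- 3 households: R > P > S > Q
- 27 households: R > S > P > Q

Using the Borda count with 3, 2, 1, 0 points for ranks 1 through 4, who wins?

R

S: 22·0 + 8·3 + 5·1 + 33·1 + 18·2 + 39·0 + 3·1 + 27·2 = 155
P: 22·2 + 8·0 + 5·0 + 33·0 + 18·0 + 39·2 + 3·2 + 27·1 = 155
R: 22·1 + 8·2 + 5·3 + 33·2 + 18·3 + 39·3 + 3·3 + 27·3 = 380
Q: 22·3 + 8·1 + 5·2 + 33·3 + 18·1 + 39·1 + 3·0 + 27·0 = 240
R has the highest Borda score (380).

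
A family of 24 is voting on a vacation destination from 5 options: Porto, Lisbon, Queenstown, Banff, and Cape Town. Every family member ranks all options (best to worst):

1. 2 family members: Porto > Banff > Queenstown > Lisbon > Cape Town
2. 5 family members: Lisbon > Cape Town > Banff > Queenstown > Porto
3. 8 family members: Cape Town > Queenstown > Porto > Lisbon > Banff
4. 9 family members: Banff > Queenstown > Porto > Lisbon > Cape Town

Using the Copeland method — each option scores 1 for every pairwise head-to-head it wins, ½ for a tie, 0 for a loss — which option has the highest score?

Porto: beats Lisbon; loses to Queenstown, Banff, and Cape Town → score 1.
Lisbon: beats Banff and Cape Town; loses to Porto and Queenstown → score 2.
Queenstown: beats Porto and Lisbon; loses to Banff and Cape Town → score 2.
Banff: beats Porto and Queenstown; loses to Lisbon and Cape Town → score 2.
Cape Town: beats Porto, Queenstown, and Banff; loses to Lisbon → score 3.
Cape Town has the best pairwise record.

Cape Town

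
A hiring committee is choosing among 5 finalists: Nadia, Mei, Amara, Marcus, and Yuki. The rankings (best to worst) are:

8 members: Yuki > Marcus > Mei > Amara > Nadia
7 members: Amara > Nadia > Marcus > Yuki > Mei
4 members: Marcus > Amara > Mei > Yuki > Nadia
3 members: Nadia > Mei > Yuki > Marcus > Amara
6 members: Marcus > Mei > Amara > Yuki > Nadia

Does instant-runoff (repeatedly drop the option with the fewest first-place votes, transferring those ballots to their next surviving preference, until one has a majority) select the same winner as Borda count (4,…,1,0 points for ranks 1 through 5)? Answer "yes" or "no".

yes

Instant-runoff — R1 Nadia 3, Mei 0, Amara 7, Marcus 10, Yuki 8 (Mei out); R2 Nadia 3, Amara 7, Marcus 10, Yuki 8 (Nadia out); R3 Amara 7, Marcus 10, Yuki 11 (Amara out); R4 Marcus 17, Yuki 11 (Marcus winner). Winner: Marcus.
Borda — scores: Nadia 33, Mei 51, Amara 60, Marcus 81, Yuki 55. Winner: Marcus.
The two methods agree.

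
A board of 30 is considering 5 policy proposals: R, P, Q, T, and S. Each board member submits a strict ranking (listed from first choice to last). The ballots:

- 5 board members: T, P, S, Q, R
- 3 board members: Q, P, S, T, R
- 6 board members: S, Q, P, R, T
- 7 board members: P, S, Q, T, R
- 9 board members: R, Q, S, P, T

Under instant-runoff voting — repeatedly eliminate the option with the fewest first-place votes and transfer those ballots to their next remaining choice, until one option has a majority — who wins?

P

Round 1: R 9, P 7, Q 3, T 5, S 6. Eliminate Q.
Round 2: R 9, P 10, T 5, S 6. Eliminate T.
Round 3: R 9, P 15, S 6. Eliminate S.
Round 4: R 9, P 21. P has a majority.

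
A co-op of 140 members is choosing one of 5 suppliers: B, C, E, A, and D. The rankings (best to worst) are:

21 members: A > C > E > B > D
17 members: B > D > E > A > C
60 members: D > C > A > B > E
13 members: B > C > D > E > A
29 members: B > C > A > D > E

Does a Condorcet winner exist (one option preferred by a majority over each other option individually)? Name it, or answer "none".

none

Checking pairwise contests:
C beats B 81–59.
D beats C 77–63.
B beats E 119–21.
C beats A 102–38.
B beats D 80–60.
Every option loses at least one head-to-head, so there is no Condorcet winner.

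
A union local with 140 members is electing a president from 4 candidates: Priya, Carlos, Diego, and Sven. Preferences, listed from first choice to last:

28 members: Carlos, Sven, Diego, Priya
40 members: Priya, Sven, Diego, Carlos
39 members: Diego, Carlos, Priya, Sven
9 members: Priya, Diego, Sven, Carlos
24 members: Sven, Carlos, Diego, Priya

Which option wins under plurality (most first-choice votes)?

Priya

First-place votes: Priya 49, Carlos 28, Diego 39, Sven 24.
Priya has the most first-place votes.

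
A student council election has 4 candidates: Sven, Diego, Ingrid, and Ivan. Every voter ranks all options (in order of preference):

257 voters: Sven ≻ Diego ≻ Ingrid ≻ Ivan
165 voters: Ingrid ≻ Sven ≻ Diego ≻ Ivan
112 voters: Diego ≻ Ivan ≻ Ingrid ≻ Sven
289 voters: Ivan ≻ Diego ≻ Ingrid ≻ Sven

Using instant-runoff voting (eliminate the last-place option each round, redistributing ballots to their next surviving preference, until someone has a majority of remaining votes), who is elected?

Round 1: Sven 257, Diego 112, Ingrid 165, Ivan 289. Eliminate Diego.
Round 2: Sven 257, Ingrid 165, Ivan 401. Eliminate Ingrid.
Round 3: Sven 422, Ivan 401. Sven has a majority.

Sven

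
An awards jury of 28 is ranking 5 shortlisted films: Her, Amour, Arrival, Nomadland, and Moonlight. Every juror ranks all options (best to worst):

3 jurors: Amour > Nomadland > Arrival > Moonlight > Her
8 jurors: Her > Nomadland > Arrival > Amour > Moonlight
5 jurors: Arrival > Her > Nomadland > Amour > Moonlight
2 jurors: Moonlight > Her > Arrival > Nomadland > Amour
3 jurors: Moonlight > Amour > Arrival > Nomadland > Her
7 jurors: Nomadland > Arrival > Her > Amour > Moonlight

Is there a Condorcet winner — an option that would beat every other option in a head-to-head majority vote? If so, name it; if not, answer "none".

none

Checking pairwise contests:
Arrival beats Her 18–10.
Her beats Amour 22–6.
Nomadland beats Arrival 18–10.
Her beats Nomadland 15–13.
Her beats Moonlight 20–8.
Every option loses at least one head-to-head, so there is no Condorcet winner.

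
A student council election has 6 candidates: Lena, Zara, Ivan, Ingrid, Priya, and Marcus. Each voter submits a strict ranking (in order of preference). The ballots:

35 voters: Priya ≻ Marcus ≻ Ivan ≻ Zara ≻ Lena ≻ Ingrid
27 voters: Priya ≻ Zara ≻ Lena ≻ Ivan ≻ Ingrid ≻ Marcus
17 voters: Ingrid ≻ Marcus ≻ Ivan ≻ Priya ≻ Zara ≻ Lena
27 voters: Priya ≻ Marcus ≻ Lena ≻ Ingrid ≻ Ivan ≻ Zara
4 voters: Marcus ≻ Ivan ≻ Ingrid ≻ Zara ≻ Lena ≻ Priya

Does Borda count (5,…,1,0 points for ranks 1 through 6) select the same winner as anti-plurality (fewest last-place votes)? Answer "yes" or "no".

Borda — scores: Lena 201, Zara 203, Ivan 253, Ingrid 178, Priya 479, Marcus 336. Winner: Priya.
Anti-plurality — last-place votes: Lena 17, Zara 27, Ivan 0, Ingrid 35, Priya 4, Marcus 27. Winner: Ivan.
The two methods disagree.

no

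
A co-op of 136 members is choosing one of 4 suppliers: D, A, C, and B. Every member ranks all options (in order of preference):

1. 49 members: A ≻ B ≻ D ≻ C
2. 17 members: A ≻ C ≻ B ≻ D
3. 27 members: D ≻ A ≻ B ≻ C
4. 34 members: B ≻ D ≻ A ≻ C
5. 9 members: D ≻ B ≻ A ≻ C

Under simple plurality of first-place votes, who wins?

A

First-place votes: D 36, A 66, C 0, B 34.
A has the most first-place votes.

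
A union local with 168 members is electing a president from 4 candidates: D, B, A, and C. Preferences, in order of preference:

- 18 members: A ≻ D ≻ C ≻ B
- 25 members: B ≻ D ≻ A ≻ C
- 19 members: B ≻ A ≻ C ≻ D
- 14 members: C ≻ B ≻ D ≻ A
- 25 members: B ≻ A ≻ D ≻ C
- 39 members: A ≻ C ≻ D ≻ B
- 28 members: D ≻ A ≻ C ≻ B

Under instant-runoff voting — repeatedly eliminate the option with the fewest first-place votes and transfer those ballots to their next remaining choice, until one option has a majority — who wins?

Round 1: D 28, B 69, A 57, C 14. Eliminate C.
Round 2: D 28, B 83, A 57. Eliminate D.
Round 3: B 83, A 85. A has a majority.

A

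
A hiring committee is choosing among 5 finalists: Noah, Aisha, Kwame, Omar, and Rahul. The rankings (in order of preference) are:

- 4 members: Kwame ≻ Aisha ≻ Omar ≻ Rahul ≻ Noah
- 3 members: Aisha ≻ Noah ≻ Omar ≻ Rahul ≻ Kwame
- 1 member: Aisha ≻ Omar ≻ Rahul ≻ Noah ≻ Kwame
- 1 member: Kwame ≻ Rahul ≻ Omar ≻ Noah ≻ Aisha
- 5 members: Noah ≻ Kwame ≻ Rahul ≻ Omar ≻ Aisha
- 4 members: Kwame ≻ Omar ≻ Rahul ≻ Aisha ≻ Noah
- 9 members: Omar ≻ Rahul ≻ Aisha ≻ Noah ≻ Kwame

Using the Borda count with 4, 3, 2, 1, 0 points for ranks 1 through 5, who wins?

Omar

Noah: 4·0 + 3·3 + 1·1 + 1·1 + 5·4 + 4·0 + 9·1 = 40
Aisha: 4·3 + 3·4 + 1·4 + 1·0 + 5·0 + 4·1 + 9·2 = 50
Kwame: 4·4 + 3·0 + 1·0 + 1·4 + 5·3 + 4·4 + 9·0 = 51
Omar: 4·2 + 3·2 + 1·3 + 1·2 + 5·1 + 4·3 + 9·4 = 72
Rahul: 4·1 + 3·1 + 1·2 + 1·3 + 5·2 + 4·2 + 9·3 = 57
Omar has the highest Borda score (72).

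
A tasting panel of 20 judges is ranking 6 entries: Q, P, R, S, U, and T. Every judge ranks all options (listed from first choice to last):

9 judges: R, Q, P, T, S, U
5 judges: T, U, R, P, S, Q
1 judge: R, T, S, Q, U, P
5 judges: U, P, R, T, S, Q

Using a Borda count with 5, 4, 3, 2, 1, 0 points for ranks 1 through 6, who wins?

R

Q: 9·4 + 5·0 + 1·2 + 5·0 = 38
P: 9·3 + 5·2 + 1·0 + 5·4 = 57
R: 9·5 + 5·3 + 1·5 + 5·3 = 80
S: 9·1 + 5·1 + 1·3 + 5·1 = 22
U: 9·0 + 5·4 + 1·1 + 5·5 = 46
T: 9·2 + 5·5 + 1·4 + 5·2 = 57
R has the highest Borda score (80).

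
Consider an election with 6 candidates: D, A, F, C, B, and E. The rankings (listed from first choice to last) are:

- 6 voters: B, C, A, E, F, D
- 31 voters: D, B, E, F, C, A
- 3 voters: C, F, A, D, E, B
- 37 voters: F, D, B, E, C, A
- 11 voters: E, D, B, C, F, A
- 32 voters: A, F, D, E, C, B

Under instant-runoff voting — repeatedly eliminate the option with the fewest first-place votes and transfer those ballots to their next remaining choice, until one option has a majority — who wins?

Round 1: D 31, A 32, F 37, C 3, B 6, E 11. Eliminate C.
Round 2: D 31, A 32, F 40, B 6, E 11. Eliminate B.
Round 3: D 31, A 38, F 40, E 11. Eliminate E.
Round 4: D 42, A 38, F 40. Eliminate A.
Round 5: D 42, F 78. F has a majority.

F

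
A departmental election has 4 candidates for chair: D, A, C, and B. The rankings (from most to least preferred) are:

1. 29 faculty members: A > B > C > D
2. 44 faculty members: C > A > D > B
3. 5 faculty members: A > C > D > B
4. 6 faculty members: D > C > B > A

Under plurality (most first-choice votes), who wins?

C

First-place votes: D 6, A 34, C 44, B 0.
C has the most first-place votes.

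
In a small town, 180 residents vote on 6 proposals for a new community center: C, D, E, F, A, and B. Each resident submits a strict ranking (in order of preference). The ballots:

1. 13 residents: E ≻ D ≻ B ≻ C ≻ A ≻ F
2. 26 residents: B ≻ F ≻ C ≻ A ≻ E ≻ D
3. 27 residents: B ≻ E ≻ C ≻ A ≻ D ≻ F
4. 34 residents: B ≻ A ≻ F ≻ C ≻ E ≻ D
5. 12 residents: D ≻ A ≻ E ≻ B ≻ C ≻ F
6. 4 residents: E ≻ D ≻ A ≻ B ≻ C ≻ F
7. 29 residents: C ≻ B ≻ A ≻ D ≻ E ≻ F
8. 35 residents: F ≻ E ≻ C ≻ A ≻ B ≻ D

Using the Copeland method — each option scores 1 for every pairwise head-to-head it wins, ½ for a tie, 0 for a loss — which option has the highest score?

C: beats D and A; loses to E, F, and B → score 2.
D: loses to C, E, F, A, and B → score 0.
E: beats C and D; loses to F, A, and B → score 2.
F: beats C, D, and E; loses to A and B → score 3.
A: beats D, E, and F; loses to C and B → score 3.
B: beats C, D, E, F, and A → score 5.
B has the best pairwise record.

B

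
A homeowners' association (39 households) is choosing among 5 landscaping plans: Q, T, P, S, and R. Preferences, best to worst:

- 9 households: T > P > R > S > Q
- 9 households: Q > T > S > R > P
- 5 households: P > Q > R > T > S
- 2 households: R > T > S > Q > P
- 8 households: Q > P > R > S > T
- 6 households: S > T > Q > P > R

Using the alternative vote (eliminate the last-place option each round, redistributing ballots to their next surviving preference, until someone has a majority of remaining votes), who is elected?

Q

Round 1: Q 17, T 9, P 5, S 6, R 2. Eliminate R.
Round 2: Q 17, T 11, P 5, S 6. Eliminate P.
Round 3: Q 22, T 11, S 6. Q has a majority.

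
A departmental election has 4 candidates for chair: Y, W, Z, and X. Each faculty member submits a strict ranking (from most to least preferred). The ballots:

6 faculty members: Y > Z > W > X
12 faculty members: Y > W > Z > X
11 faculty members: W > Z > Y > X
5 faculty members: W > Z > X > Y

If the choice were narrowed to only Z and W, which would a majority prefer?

Voters preferring Z to W: 6; preferring W to Z: 28.
W wins the head-to-head.

W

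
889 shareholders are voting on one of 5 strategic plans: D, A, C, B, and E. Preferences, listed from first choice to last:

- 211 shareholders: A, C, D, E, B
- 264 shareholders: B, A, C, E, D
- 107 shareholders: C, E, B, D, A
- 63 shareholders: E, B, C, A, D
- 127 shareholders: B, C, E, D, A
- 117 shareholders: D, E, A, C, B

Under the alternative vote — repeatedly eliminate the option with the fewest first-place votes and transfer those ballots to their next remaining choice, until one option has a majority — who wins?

B

Round 1: D 117, A 211, C 107, B 391, E 63. Eliminate E.
Round 2: D 117, A 211, C 107, B 454. B has a majority.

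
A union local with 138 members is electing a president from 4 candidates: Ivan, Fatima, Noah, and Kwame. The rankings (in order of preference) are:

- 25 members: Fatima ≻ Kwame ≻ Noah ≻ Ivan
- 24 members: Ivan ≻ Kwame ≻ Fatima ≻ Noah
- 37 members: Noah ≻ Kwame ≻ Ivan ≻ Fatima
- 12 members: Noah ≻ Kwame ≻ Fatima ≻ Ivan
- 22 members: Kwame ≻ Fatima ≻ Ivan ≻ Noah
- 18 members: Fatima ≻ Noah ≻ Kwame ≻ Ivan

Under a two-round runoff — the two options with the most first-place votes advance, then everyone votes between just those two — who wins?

Fatima

Round 1 first-place votes: Ivan 24, Fatima 43, Noah 49, Kwame 22.
Noah and Fatima advance.
Runoff: Noah is preferred to Fatima by 49 voters; Fatima by 89.
Fatima wins the runoff.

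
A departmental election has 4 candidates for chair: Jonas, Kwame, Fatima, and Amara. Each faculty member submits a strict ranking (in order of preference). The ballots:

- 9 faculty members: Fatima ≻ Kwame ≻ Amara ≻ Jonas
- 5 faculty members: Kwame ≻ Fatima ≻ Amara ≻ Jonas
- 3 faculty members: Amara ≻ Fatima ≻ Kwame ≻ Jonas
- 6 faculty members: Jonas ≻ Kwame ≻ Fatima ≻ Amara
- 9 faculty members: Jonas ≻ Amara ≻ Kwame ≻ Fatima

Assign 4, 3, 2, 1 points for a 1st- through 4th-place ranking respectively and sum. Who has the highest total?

Jonas: 9·1 + 5·1 + 3·1 + 6·4 + 9·4 = 77
Kwame: 9·3 + 5·4 + 3·2 + 6·3 + 9·2 = 89
Fatima: 9·4 + 5·3 + 3·3 + 6·2 + 9·1 = 81
Amara: 9·2 + 5·2 + 3·4 + 6·1 + 9·3 = 73
Kwame has the highest Borda score (89).

Kwame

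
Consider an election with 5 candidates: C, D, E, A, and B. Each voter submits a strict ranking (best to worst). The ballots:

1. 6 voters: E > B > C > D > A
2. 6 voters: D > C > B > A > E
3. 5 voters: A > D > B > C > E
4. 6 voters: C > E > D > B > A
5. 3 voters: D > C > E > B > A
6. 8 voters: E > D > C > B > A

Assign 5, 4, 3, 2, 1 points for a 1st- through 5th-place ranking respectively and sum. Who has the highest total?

C: 6·3 + 6·4 + 5·2 + 6·5 + 3·4 + 8·3 = 118
D: 6·2 + 6·5 + 5·4 + 6·3 + 3·5 + 8·4 = 127
E: 6·5 + 6·1 + 5·1 + 6·4 + 3·3 + 8·5 = 114
A: 6·1 + 6·2 + 5·5 + 6·1 + 3·1 + 8·1 = 60
B: 6·4 + 6·3 + 5·3 + 6·2 + 3·2 + 8·2 = 91
D has the highest Borda score (127).

D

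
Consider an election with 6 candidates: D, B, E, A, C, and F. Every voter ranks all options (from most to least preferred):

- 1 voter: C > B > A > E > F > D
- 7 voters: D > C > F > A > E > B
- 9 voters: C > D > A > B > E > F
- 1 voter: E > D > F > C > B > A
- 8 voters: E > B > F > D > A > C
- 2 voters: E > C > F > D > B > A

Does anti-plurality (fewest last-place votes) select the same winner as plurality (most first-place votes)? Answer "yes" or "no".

Anti-plurality — last-place votes: D 1, B 7, E 0, A 3, C 8, F 9. Winner: E.
Plurality — first-place votes: D 7, B 0, E 11, A 0, C 10, F 0. Winner: E.
The two methods agree.

yes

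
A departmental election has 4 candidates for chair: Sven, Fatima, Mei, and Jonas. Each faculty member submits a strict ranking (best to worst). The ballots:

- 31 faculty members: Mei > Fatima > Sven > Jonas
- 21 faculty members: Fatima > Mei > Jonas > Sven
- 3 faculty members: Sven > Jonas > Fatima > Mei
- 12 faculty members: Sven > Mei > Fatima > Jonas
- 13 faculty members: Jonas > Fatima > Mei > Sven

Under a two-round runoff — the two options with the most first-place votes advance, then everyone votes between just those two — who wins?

Mei

Round 1 first-place votes: Sven 15, Fatima 21, Mei 31, Jonas 13.
Mei and Fatima advance.
Runoff: Mei is preferred to Fatima by 43 voters; Fatima by 37.
Mei wins the runoff.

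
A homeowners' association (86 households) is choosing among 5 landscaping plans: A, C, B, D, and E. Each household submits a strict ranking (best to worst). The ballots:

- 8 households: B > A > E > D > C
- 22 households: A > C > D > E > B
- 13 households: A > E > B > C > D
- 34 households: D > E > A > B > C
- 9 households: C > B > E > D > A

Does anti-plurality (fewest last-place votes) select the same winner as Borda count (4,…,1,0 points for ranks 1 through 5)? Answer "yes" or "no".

Anti-plurality — last-place votes: A 9, C 42, B 22, D 13, E 0. Winner: E.
Borda — scores: A 232, C 115, B 119, D 197, E 197. Winner: A.
The two methods disagree.

no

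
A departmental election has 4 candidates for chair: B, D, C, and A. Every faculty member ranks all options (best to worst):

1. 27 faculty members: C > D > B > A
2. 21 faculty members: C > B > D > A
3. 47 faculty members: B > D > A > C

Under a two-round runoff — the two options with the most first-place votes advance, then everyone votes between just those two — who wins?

C

Round 1 first-place votes: B 47, D 0, C 48, A 0.
C and B advance.
Runoff: C is preferred to B by 48 voters; B by 47.
C wins the runoff.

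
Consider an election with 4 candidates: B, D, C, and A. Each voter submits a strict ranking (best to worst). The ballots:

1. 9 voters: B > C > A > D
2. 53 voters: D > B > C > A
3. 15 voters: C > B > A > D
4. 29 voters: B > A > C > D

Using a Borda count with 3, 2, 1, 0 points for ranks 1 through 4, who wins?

B: 9·3 + 53·2 + 15·2 + 29·3 = 250
D: 9·0 + 53·3 + 15·0 + 29·0 = 159
C: 9·2 + 53·1 + 15·3 + 29·1 = 145
A: 9·1 + 53·0 + 15·1 + 29·2 = 82
B has the highest Borda score (250).

B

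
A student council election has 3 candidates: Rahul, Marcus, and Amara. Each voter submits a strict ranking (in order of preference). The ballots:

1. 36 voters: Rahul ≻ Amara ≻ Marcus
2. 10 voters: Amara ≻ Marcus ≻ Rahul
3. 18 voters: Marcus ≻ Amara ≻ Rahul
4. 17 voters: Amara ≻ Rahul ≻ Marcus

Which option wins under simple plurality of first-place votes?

Rahul

First-place votes: Rahul 36, Marcus 18, Amara 27.
Rahul has the most first-place votes.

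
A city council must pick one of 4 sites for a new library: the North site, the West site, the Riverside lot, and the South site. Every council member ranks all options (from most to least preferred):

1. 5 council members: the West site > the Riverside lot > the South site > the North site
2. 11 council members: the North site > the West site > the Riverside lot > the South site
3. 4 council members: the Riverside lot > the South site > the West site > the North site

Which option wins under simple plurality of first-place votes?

the North site

First-place votes: the North site 11, the West site 5, the Riverside lot 4, the South site 0.
the North site has the most first-place votes.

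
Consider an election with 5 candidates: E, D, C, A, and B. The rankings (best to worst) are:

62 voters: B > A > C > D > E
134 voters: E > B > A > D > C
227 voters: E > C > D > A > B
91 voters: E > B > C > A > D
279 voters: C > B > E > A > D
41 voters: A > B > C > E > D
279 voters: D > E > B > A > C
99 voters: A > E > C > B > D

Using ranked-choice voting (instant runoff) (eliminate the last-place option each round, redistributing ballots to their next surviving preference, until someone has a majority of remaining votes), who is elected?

Round 1: E 452, D 279, C 279, A 140, B 62. Eliminate B.
Round 2: E 452, D 279, C 279, A 202. Eliminate A.
Round 3: E 551, D 279, C 382. Eliminate D.
Round 4: E 830, C 382. E has a majority.

E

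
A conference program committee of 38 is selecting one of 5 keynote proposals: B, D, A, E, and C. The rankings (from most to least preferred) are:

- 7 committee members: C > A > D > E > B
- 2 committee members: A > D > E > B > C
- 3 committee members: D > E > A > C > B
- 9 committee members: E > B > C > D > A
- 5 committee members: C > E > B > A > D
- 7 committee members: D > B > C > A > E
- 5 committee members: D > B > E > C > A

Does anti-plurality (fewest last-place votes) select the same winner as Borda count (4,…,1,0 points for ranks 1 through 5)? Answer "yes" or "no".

Anti-plurality — last-place votes: B 10, D 5, A 14, E 7, C 2. Winner: C.
Borda — scores: B 75, D 89, A 47, E 81, C 88. Winner: D.
The two methods disagree.

no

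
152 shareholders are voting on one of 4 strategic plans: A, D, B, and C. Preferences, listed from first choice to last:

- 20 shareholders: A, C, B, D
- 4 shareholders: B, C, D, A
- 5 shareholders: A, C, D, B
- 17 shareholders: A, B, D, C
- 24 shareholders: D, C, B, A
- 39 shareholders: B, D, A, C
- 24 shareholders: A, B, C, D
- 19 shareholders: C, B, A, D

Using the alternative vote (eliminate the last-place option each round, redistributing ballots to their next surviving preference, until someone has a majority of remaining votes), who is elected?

Round 1: A 66, D 24, B 43, C 19. Eliminate C.
Round 2: A 66, D 24, B 62. Eliminate D.
Round 3: A 66, B 86. B has a majority.

B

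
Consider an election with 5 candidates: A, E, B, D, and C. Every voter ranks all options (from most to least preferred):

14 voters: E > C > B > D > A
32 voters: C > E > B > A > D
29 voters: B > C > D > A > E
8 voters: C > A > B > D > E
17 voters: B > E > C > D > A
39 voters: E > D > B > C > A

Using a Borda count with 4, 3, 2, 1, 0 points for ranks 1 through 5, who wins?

A: 14·0 + 32·1 + 29·1 + 8·3 + 17·0 + 39·0 = 85
E: 14·4 + 32·3 + 29·0 + 8·0 + 17·3 + 39·4 = 359
B: 14·2 + 32·2 + 29·4 + 8·2 + 17·4 + 39·2 = 370
D: 14·1 + 32·0 + 29·2 + 8·1 + 17·1 + 39·3 = 214
C: 14·3 + 32·4 + 29·3 + 8·4 + 17·2 + 39·1 = 362
B has the highest Borda score (370).

B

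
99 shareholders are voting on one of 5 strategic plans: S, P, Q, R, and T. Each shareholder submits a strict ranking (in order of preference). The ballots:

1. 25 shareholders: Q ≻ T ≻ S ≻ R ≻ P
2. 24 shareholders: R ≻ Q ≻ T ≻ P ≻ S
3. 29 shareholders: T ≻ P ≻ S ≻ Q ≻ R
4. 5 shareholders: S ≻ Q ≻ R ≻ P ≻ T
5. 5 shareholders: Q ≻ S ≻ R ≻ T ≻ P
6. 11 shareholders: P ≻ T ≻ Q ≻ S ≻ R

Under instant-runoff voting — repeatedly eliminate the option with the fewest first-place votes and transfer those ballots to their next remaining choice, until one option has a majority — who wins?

Q

Round 1: S 5, P 11, Q 30, R 24, T 29. Eliminate S.
Round 2: P 11, Q 35, R 24, T 29. Eliminate P.
Round 3: Q 35, R 24, T 40. Eliminate R.
Round 4: Q 59, T 40. Q has a majority.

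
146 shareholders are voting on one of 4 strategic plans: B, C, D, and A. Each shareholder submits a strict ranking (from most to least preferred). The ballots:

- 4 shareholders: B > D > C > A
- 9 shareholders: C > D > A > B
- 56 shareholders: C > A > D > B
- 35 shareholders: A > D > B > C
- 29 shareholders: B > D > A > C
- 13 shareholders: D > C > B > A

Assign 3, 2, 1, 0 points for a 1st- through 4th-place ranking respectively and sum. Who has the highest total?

B: 4·3 + 9·0 + 56·0 + 35·1 + 29·3 + 13·1 = 147
C: 4·1 + 9·3 + 56·3 + 35·0 + 29·0 + 13·2 = 225
D: 4·2 + 9·2 + 56·1 + 35·2 + 29·2 + 13·3 = 249
A: 4·0 + 9·1 + 56·2 + 35·3 + 29·1 + 13·0 = 255
A has the highest Borda score (255).

A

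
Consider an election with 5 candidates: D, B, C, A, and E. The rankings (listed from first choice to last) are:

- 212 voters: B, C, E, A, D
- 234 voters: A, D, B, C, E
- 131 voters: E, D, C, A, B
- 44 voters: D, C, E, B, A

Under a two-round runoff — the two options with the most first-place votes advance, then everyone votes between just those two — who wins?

A

Round 1 first-place votes: D 44, B 212, C 0, A 234, E 131.
A and B advance.
Runoff: A is preferred to B by 365 voters; B by 256.
A wins the runoff.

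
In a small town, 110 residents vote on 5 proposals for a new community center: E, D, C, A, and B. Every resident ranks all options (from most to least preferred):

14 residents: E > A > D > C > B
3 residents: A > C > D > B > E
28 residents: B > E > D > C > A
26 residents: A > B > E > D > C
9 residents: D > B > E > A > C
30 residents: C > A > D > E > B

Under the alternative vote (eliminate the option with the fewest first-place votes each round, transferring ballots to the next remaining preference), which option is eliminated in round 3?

C

Round 1: E 14, D 9, C 30, A 29, B 28. Eliminate D.
Round 2: E 14, C 30, A 29, B 37. Eliminate E.
Round 3: C 30, A 43, B 37. Eliminate C.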